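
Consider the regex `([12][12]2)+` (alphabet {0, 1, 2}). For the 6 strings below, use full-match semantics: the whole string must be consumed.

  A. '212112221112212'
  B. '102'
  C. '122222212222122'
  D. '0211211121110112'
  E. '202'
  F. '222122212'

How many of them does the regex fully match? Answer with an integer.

2

A → no match
B → no match
C → match
D → no match
E → no match
F → match
Total matched: 2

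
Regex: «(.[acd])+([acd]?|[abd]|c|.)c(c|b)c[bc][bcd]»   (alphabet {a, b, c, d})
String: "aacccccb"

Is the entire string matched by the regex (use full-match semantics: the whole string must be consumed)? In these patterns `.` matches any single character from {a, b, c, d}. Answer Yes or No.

Yes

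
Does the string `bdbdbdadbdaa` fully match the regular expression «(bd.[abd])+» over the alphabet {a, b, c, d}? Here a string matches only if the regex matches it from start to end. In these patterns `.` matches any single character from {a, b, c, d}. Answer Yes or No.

Yes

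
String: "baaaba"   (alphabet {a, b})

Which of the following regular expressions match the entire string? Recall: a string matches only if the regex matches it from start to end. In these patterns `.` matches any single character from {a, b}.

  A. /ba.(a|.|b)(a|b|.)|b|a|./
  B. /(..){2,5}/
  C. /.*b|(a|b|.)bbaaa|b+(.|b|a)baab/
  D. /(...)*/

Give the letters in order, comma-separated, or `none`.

A → no match
B → match
C → no match
D → match

B, D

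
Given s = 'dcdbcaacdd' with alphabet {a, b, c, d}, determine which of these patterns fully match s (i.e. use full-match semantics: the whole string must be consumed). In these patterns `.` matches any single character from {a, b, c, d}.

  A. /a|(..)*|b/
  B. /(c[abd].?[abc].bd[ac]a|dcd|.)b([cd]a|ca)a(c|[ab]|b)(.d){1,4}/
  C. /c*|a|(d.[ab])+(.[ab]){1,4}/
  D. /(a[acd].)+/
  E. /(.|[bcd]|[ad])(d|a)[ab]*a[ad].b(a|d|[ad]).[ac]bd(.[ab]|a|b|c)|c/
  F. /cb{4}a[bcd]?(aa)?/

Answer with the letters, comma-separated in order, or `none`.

A, B

A → match
B → match
C → no match
D → no match — must start with 'a'
E → no match
F → no match — must start with 'cb'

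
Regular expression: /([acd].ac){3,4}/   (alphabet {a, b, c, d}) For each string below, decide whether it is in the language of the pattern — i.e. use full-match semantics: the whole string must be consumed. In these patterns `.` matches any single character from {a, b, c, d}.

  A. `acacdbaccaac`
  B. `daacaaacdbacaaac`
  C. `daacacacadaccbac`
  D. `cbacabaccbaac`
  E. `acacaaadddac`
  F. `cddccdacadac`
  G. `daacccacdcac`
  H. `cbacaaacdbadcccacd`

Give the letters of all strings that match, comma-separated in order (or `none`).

A, B, C, G

A → match
B → match
C → match
D → no match
E → no match
F → no match
G → match
H → no match — must end with `ac`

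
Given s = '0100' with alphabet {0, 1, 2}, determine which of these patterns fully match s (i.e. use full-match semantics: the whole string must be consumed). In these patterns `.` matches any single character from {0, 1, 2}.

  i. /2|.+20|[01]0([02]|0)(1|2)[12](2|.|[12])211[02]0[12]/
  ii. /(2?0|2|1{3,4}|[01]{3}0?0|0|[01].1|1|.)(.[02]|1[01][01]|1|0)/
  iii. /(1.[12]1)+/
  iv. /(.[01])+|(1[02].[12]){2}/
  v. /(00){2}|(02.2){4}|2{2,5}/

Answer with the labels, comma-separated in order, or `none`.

i → no match
ii → match
iii → no match — must start with '1'
iv → match
v → no match

ii, iv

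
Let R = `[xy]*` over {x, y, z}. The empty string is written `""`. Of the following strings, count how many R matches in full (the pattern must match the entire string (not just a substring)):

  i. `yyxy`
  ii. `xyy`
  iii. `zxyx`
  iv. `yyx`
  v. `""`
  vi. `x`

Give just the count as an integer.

5

i → match
ii → match
iii → no match
iv → match
v → match
vi → match
Total matched: 5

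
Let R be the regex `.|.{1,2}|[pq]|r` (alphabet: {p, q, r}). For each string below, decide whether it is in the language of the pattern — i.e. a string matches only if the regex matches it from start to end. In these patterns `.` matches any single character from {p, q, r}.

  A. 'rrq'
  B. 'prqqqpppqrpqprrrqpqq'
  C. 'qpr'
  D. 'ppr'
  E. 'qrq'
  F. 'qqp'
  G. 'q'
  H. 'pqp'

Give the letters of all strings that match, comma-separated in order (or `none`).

G

A → no match
B → no match
C → no match
D → no match
E → no match
F → no match
G → match
H → no match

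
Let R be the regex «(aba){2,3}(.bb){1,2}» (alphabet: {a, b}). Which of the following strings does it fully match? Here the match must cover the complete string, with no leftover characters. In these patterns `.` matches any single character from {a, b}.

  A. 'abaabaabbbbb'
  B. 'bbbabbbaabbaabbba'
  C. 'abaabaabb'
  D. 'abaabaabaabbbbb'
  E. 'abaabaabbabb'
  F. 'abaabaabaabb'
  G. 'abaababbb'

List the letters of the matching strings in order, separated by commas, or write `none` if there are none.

A, C, D, E, F, G

A → match
B → no match — must start with 'aba'
C → match
D → match
E → match
F → match
G → match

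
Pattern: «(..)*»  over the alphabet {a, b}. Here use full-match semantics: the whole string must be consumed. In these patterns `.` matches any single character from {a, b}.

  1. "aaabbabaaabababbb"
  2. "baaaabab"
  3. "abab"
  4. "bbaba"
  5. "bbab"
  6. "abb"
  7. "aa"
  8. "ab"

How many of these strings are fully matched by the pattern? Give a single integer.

1 → no match
2 → match
3 → match
4 → no match
5 → match
6 → no match
7 → match
8 → match
Total matched: 5

5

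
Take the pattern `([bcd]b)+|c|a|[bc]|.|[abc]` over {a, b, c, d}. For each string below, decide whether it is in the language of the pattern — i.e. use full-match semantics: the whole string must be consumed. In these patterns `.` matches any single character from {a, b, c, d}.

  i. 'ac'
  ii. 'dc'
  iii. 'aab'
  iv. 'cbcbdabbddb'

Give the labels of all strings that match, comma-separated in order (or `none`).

none

i → no match
ii → no match
iii → no match
iv → no match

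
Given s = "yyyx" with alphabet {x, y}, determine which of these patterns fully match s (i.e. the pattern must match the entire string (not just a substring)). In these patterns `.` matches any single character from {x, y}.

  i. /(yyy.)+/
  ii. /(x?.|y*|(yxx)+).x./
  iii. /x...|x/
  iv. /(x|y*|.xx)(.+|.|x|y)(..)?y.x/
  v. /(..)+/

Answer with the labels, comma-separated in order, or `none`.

i → match
ii → no match
iii → no match — must start with "x"
iv → match
v → match

i, iv, v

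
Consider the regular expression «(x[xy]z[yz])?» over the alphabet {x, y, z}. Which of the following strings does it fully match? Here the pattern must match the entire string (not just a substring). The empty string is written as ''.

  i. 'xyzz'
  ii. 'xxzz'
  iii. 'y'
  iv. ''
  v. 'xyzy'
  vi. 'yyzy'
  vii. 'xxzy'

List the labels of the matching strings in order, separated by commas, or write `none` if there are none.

i, ii, iv, v, vii

i → match
ii → match
iii → no match
iv → match
v → match
vi → no match
vii → match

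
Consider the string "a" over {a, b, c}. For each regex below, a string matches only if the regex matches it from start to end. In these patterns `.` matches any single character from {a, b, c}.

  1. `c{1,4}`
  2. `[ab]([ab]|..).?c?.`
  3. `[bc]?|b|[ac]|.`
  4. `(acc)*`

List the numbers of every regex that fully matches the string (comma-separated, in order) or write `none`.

1 → no match — must start with "c"
2 → no match
3 → match
4 → no match

3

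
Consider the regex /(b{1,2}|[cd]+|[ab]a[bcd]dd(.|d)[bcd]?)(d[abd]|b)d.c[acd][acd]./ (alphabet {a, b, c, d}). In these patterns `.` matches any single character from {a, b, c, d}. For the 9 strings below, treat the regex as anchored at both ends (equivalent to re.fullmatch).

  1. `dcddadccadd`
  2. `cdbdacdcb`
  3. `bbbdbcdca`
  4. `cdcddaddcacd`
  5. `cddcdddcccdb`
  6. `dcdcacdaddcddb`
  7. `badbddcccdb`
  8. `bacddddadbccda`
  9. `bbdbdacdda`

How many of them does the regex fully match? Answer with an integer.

1 → match
2 → match
3 → match
4 → match
5 → match
6 → no match
7 → no match
8 → match
9 → match
Total matched: 7

7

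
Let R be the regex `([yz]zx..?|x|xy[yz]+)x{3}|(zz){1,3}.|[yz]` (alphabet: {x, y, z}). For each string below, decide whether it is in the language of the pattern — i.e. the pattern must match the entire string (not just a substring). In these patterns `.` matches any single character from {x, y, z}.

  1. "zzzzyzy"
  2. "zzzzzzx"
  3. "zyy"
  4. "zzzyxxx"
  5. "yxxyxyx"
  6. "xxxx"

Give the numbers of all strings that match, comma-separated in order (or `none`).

2, 6

1. "zzzzyzy" → no match
2. "zzzzzzx" → match
3. "zyy" → no match
4. "zzzyxxx" → no match
5. "yxxyxyx" → no match
6. "xxxx" → match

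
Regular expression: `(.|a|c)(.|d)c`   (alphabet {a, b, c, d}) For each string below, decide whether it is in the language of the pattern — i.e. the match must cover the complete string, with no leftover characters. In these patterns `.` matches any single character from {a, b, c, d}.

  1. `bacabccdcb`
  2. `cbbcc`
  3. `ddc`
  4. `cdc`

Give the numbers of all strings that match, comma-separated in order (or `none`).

3, 4

1. `bacabccdcb` → no match — must end with `c`
2. `cbbcc` → no match
3. `ddc` → match
4. `cdc` → match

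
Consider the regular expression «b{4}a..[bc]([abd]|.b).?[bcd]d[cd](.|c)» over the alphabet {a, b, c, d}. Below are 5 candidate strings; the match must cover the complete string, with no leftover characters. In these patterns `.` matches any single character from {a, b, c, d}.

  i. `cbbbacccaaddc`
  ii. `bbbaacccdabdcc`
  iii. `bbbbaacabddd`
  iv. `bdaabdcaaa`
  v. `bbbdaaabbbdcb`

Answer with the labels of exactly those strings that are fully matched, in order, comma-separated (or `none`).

i → no match — must start with `b`
ii → no match
iii → no match
iv → no match
v → no match

none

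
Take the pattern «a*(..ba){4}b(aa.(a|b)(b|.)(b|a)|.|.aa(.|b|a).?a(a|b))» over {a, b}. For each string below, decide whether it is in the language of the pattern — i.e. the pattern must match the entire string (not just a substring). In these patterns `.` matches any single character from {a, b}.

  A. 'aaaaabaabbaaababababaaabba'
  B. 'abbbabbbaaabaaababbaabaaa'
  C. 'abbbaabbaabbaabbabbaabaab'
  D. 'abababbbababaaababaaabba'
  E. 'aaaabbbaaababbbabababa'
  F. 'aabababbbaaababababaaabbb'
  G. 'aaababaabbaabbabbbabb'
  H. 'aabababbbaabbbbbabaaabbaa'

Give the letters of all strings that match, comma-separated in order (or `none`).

A, B, C, D, E, F, G

A → match
B → match
C → match
D → match
E → match
F → match
G → match
H → no match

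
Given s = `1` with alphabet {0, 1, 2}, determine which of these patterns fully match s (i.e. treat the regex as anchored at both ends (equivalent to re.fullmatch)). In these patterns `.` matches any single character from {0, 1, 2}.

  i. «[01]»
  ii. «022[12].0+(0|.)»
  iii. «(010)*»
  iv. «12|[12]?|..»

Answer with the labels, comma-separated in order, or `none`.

i, iv

i → match
ii → no match — must start with `022`
iii → no match
iv → match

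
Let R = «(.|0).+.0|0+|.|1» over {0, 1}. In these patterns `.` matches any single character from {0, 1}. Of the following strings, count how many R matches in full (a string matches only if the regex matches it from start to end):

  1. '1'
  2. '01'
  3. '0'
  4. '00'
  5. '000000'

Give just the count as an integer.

4

1. '1' → match
2. '01' → no match
3. '0' → match
4. '00' → match
5. '000000' → match
Total matched: 4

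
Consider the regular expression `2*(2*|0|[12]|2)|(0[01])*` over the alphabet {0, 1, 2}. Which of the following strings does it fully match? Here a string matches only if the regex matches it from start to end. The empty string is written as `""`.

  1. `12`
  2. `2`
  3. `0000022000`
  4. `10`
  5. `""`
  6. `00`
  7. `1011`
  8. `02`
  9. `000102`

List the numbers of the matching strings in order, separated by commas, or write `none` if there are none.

2, 5, 6

1 → no match
2 → match
3 → no match
4 → no match
5 → match
6 → match
7 → no match
8 → no match
9 → no match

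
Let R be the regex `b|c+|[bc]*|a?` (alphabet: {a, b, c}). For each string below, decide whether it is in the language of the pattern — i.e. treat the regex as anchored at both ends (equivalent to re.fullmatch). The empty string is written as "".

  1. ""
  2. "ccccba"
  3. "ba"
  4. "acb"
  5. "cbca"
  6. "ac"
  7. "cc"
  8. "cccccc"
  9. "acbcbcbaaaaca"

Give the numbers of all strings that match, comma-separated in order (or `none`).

1 → match
2 → no match
3 → no match
4 → no match
5 → no match
6 → no match
7 → match
8 → match
9 → no match

1, 7, 8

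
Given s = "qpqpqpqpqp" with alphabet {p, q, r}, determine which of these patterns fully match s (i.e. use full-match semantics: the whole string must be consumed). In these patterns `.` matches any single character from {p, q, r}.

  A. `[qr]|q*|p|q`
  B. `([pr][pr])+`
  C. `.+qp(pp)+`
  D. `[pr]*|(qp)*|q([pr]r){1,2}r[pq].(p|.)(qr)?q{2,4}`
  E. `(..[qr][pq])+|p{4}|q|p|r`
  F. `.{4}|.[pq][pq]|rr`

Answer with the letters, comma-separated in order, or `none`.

D

A → no match
B → no match
C → no match — must end with "pp"
D → match
E → no match
F → no match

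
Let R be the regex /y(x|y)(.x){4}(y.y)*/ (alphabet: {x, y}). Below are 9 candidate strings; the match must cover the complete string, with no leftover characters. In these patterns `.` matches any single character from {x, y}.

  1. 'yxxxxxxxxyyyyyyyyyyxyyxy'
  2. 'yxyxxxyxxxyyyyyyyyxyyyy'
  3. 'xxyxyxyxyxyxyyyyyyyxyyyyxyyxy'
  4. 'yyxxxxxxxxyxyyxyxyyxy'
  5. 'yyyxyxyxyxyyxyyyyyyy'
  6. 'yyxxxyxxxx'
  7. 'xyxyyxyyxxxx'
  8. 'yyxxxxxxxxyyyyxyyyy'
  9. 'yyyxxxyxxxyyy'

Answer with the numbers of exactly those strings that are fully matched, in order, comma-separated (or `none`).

1 → no match
2 → no match
3 → no match — must start with 'y'
4 → no match
5 → no match
6. 'yyxxxyxxxx' → no match
7. 'xyxyyxyyxxxx' → no match — must start with 'y'
8 → match
9 → match

8, 9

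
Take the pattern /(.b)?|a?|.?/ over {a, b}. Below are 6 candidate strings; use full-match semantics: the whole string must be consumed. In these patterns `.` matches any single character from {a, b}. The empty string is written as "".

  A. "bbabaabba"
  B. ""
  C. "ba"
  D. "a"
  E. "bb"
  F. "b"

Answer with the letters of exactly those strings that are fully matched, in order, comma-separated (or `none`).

A → no match
B → match
C → no match
D → match
E → match
F → match

B, D, E, F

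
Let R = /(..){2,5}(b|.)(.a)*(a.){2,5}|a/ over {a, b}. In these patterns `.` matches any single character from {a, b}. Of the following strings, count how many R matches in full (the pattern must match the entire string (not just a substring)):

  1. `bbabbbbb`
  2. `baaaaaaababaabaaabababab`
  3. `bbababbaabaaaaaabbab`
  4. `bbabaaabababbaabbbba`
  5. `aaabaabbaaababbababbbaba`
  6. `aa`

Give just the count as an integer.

1 → no match
2 → no match
3 → no match
4 → no match
5 → no match
6 → no match
Total matched: 0

0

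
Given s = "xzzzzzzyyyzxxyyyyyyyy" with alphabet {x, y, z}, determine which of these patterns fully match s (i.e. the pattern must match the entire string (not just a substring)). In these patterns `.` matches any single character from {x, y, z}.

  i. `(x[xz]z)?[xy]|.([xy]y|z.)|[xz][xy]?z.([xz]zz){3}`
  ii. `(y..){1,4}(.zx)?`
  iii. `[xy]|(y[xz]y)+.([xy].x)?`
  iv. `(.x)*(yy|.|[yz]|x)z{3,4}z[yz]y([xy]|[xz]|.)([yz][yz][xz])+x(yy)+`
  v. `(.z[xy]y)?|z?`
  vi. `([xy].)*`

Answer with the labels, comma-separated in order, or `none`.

iv

i → no match
ii → no match — must start with "y"
iii → no match
iv → match
v → no match
vi → no match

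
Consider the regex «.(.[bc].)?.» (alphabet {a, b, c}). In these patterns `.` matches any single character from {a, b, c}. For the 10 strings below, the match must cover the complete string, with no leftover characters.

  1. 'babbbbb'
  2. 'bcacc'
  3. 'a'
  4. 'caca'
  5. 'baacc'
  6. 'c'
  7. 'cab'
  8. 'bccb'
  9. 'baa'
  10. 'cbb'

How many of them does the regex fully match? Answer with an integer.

1 → no match
2 → no match
3 → no match
4 → no match
5 → no match
6 → no match
7 → no match
8 → no match
9 → no match
10 → no match
Total matched: 0

0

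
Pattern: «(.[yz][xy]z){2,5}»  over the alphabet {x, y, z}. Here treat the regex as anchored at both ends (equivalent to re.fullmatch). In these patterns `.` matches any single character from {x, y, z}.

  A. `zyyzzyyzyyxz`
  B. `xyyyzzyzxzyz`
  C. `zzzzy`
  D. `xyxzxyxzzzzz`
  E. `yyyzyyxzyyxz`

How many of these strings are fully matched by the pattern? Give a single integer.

2

A → match
B → no match
C → no match — must end with `z`
D → no match
E → match
Total matched: 2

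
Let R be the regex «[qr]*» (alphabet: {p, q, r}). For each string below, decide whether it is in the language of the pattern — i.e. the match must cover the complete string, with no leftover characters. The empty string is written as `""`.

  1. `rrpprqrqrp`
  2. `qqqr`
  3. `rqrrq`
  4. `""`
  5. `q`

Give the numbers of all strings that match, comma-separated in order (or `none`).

1 → no match
2 → match
3 → match
4 → match
5 → match

2, 3, 4, 5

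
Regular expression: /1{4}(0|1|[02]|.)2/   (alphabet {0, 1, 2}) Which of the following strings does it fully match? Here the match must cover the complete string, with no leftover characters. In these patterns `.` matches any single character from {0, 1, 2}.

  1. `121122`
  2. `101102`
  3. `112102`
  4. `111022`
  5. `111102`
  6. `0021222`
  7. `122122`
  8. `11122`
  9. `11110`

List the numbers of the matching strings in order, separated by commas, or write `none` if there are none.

1 → no match
2 → no match
3 → no match
4 → no match
5 → match
6 → no match — must start with `1`
7 → no match
8 → no match
9 → no match — must end with `2`

5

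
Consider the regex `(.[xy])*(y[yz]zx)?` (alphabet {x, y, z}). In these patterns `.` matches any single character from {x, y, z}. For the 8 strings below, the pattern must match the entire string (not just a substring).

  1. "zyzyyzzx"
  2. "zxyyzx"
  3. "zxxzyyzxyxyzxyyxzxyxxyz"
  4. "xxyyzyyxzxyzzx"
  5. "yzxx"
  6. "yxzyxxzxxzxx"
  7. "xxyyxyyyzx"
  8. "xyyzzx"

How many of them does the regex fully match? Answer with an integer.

1 → match
2 → match
3 → no match
4 → match
5 → no match
6 → no match
7 → match
8 → match
Total matched: 5

5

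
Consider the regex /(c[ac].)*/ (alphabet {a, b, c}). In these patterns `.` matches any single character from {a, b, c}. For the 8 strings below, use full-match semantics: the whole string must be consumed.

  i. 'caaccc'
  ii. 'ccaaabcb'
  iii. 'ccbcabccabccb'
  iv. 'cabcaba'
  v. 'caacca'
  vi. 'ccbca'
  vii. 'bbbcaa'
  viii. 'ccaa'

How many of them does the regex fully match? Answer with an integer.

i → match
ii → no match
iii → no match
iv → no match
v → match
vi → no match
vii → no match
viii → no match
Total matched: 2

2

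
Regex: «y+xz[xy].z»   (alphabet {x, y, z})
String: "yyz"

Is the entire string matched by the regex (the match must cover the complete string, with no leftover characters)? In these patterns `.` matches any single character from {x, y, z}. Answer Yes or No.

No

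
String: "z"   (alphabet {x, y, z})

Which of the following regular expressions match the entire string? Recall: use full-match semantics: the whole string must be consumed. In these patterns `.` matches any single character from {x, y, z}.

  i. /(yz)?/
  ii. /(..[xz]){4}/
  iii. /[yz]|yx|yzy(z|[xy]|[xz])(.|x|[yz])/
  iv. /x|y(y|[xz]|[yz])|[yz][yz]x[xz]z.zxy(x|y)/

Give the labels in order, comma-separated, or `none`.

iii

i → no match
ii → no match
iii → match
iv → no match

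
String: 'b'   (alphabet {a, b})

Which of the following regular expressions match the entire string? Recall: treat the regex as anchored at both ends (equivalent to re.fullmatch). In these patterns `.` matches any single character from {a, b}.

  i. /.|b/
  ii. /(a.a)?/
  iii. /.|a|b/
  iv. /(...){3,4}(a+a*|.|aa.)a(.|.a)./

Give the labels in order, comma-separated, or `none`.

i, iii

i → match
ii → no match
iii → match
iv → no match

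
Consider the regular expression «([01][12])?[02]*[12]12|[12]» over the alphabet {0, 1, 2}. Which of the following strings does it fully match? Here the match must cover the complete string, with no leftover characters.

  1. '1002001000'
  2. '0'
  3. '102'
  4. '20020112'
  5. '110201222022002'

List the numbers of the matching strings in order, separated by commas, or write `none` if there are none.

1 → no match
2 → no match
3 → no match
4 → match
5 → no match

4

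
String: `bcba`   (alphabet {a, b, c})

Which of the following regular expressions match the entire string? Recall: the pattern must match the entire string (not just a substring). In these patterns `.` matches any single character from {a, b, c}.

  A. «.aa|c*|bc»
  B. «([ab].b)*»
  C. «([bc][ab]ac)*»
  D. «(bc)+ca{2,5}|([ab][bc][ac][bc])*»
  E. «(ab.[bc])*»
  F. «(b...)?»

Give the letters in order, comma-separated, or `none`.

F

A → no match
B → no match
C → no match
D → no match
E → no match
F → match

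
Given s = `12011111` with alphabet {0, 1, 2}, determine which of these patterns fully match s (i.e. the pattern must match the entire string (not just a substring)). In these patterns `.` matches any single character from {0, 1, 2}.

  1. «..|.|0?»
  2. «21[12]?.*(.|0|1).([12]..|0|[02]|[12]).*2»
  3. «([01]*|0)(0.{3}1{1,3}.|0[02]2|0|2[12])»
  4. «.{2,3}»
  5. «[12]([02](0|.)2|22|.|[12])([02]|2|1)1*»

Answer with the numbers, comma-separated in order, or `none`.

1 → no match
2 → no match — must start with `21`
3 → no match
4 → no match
5 → match

5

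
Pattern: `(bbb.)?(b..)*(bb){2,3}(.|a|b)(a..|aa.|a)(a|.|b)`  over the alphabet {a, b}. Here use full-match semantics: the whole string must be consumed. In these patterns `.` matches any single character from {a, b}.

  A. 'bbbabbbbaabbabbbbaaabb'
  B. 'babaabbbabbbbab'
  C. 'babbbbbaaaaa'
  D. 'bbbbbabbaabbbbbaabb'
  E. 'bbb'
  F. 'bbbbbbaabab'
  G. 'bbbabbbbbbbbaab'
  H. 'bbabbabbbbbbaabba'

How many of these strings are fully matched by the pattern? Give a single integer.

5

A → match
B → no match
C. 'babbbbbaaaaa' → match
D → match
E. 'bbb' → no match
F. 'bbbbbbaabab' → match
G → no match
H → match
Total matched: 5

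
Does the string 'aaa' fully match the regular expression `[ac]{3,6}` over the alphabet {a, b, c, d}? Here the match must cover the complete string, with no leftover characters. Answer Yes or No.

Yes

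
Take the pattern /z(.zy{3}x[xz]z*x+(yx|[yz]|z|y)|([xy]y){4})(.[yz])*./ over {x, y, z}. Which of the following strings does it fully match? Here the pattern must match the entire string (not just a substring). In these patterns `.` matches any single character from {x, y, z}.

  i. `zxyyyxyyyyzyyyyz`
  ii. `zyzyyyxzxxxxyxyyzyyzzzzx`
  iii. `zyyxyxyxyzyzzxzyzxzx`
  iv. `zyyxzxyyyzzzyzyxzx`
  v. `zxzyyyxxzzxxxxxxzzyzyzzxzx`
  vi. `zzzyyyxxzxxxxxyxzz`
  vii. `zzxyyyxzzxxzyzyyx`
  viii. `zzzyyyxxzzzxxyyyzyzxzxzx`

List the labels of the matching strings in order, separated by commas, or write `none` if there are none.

i → match
ii → match
iii → match
iv → no match
v → match
vi → match
vii → no match
viii → no match

i, ii, iii, v, vi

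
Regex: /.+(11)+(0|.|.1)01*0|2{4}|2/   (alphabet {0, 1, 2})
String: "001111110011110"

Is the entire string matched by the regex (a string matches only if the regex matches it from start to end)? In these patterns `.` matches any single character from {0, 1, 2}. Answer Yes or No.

Yes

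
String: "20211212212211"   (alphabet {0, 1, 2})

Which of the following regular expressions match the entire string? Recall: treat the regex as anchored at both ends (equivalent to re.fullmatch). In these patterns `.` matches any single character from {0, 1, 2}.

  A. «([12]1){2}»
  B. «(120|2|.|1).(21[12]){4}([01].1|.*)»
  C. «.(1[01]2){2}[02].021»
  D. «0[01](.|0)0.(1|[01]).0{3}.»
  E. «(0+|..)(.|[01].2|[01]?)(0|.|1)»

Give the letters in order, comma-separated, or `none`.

B

A → no match
B → match
C → no match — must end with "021"
D → no match — must start with "0"
E → no match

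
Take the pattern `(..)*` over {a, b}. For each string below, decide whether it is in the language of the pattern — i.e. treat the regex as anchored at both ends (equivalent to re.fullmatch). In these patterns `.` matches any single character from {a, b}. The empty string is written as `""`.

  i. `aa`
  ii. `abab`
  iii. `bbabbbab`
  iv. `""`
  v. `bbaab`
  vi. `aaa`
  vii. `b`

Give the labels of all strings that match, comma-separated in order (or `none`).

i → match
ii → match
iii → match
iv → match
v → no match
vi → no match
vii → no match

i, ii, iii, iv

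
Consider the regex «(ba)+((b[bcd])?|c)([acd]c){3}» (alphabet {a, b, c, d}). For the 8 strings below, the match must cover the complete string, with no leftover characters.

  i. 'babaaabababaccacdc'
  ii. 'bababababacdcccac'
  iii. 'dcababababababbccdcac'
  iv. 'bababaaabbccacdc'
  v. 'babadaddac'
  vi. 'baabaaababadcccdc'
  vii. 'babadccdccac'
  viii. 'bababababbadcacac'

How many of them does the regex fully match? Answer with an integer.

i → no match
ii → match
iii → no match — must start with 'ba'
iv → no match
v → no match
vi → no match
vii → no match
viii → no match
Total matched: 1

1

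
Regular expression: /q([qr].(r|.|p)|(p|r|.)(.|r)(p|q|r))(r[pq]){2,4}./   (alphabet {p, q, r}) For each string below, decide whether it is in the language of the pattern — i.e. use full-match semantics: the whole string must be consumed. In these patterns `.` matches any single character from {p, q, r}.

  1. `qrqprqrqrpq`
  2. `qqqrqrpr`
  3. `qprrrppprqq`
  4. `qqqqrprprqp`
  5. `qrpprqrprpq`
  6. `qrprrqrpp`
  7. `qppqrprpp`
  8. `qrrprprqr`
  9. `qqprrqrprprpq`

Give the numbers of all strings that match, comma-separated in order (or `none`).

1, 4, 5, 6, 7, 8, 9

1 → match
2 → no match
3 → no match
4 → match
5 → match
6 → match
7 → match
8 → match
9 → match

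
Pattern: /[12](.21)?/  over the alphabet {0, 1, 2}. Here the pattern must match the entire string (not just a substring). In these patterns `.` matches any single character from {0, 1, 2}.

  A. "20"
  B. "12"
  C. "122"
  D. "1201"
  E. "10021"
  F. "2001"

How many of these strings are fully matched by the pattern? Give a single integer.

A. "20" → no match
B. "12" → no match
C. "122" → no match
D. "1201" → no match
E. "10021" → no match
F. "2001" → no match
Total matched: 0

0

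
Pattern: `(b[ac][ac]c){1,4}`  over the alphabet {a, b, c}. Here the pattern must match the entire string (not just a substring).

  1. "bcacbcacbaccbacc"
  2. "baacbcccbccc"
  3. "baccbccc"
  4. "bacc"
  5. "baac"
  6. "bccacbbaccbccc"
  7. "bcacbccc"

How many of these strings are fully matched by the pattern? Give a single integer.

1 → match
2 → match
3 → match
4 → match
5 → match
6 → no match
7 → match
Total matched: 6

6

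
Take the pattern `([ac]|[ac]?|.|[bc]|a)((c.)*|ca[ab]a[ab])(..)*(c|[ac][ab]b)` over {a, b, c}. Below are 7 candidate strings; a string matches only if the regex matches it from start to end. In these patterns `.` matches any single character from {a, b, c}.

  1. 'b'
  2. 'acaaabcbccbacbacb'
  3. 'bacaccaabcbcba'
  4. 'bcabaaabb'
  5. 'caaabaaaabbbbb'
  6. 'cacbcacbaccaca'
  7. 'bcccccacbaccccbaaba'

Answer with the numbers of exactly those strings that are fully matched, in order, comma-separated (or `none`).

1 → no match
2 → no match
3 → no match
4 → match
5 → no match
6 → no match
7 → no match

4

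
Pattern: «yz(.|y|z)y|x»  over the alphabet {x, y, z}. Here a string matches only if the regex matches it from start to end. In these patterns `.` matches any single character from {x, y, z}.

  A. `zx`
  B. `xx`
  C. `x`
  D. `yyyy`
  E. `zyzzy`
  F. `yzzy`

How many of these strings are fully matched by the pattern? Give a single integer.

A → no match
B → no match
C → match
D → no match
E → no match
F → match
Total matched: 2

2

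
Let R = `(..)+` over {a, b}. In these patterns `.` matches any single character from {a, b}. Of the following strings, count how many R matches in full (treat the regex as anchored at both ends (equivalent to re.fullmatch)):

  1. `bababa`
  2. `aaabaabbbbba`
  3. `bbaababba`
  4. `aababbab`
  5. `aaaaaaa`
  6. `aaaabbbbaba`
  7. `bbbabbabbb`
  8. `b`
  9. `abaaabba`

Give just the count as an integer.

1 → match
2 → match
3 → no match
4 → match
5 → no match
6 → no match
7 → match
8 → no match
9 → match
Total matched: 5

5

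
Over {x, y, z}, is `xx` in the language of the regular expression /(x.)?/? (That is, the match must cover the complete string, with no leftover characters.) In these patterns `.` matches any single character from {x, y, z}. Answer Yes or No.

Yes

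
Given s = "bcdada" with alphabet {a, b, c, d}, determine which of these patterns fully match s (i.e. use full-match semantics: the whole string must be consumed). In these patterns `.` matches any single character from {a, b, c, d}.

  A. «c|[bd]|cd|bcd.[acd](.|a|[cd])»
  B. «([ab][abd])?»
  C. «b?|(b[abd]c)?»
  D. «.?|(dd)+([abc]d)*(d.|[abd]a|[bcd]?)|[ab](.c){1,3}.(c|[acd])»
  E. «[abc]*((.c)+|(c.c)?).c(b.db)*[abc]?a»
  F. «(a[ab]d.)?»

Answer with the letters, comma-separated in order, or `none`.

A → match
B → no match
C → no match
D → no match
E → no match
F → no match

A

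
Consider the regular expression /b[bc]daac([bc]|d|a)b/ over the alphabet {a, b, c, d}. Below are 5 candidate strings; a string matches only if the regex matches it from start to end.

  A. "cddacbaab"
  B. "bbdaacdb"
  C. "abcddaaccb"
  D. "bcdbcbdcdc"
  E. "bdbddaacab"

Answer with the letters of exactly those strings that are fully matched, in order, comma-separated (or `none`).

A → no match — must start with "b"
B → match
C → no match — must start with "b"
D → no match — must end with "b"
E → no match

B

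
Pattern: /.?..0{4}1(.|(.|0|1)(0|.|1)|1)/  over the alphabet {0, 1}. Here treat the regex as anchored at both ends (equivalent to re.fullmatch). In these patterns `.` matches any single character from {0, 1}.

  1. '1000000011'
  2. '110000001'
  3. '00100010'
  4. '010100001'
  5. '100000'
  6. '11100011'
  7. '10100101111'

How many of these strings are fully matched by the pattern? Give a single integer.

0

1 → no match
2 → no match
3 → no match
4 → no match
5 → no match
6 → no match
7 → no match
Total matched: 0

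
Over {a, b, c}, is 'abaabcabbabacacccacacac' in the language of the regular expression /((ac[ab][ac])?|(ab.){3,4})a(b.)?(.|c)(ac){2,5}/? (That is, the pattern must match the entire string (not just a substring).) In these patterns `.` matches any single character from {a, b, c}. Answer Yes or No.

No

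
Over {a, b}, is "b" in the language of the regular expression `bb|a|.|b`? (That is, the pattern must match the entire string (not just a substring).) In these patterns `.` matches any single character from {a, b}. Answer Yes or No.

Yes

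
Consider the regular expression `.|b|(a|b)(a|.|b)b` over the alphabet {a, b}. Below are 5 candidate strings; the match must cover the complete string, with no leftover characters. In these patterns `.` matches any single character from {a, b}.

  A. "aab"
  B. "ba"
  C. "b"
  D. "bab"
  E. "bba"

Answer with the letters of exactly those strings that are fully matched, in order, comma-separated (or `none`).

A, C, D

A → match
B → no match
C → match
D → match
E → no match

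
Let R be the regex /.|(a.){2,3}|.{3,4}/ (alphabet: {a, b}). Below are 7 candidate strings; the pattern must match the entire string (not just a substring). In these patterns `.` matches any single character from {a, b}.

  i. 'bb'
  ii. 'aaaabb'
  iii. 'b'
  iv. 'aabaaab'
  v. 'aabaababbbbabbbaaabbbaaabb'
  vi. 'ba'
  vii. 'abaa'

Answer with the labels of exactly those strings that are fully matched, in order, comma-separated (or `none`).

i → no match
ii → no match
iii → match
iv → no match
v → no match
vi → no match
vii → match

iii, vii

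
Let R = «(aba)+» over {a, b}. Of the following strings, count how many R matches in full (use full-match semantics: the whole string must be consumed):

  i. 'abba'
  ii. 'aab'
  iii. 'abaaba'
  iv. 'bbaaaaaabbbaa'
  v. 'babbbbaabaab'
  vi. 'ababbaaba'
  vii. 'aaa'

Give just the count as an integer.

1

i. 'abba' → no match — must start with 'aba'
ii. 'aab' → no match — must start with 'aba'
iii. 'abaaba' → match
iv → no match — must start with 'aba'
v. 'babbbbaabaab' → no match — must start with 'aba'
vi. 'ababbaaba' → no match
vii. 'aaa' → no match — must start with 'aba'
Total matched: 1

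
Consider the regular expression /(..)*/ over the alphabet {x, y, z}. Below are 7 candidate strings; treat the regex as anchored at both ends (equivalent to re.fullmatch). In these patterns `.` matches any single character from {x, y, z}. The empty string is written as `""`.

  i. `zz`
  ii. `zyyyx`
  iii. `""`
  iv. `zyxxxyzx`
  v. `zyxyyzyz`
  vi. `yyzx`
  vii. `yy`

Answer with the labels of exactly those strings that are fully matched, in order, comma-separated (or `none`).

i, iii, iv, v, vi, vii

i → match
ii → no match
iii → match
iv → match
v → match
vi → match
vii → match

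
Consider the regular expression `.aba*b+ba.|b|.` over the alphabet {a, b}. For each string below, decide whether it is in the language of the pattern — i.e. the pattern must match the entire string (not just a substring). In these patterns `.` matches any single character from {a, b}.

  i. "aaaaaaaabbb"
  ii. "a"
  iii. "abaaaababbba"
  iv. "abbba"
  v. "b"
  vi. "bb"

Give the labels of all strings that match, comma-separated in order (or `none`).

ii, v

i → no match
ii → match
iii → no match
iv → no match
v → match
vi → no match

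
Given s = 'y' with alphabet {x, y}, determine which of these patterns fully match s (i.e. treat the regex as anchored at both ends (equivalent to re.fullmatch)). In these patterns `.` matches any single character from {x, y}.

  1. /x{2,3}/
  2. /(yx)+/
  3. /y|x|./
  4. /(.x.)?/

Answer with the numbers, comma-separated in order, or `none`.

1 → no match — must start with 'x'
2 → no match — must start with 'yx'
3 → match
4 → no match

3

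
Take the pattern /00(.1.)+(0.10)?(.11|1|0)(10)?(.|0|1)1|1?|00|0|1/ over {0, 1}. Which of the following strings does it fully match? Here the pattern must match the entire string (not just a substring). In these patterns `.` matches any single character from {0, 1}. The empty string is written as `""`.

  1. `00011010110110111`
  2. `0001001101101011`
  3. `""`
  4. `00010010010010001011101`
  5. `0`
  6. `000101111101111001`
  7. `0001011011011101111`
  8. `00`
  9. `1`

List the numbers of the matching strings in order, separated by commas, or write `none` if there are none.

1 → match
2 → match
3. `""` → match
4 → match
5. `0` → match
6 → match
7 → match
8. `00` → match
9. `1` → match

1, 2, 3, 4, 5, 6, 7, 8, 9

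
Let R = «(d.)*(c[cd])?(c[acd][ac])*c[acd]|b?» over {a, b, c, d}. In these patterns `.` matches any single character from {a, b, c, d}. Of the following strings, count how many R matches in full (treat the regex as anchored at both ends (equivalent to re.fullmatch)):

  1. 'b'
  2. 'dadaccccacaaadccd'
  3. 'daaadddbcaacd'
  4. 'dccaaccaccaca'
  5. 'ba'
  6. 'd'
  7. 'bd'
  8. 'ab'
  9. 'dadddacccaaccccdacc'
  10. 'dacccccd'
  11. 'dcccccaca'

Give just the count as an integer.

1 → match
2 → no match
3 → no match
4 → match
5 → no match
6 → no match
7 → no match
8 → no match
9 → match
10 → no match
11 → match
Total matched: 4

4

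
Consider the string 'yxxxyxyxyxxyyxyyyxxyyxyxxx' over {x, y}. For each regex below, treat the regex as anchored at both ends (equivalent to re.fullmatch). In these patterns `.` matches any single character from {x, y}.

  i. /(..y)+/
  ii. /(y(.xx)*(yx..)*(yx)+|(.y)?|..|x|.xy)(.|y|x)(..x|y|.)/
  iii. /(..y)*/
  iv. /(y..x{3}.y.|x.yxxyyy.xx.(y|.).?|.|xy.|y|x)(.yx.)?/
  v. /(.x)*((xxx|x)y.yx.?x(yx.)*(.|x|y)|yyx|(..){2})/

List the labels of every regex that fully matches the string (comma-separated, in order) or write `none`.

ii

i → no match — must end with 'y'
ii → match
iii → no match
iv → no match
v → no match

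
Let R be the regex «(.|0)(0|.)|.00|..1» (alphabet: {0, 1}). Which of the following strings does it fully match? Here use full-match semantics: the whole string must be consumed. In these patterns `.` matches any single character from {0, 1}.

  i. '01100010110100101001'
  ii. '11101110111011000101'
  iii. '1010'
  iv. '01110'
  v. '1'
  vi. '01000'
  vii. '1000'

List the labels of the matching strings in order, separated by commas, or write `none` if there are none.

i → no match
ii → no match
iii → no match
iv → no match
v → no match
vi → no match
vii → no match

none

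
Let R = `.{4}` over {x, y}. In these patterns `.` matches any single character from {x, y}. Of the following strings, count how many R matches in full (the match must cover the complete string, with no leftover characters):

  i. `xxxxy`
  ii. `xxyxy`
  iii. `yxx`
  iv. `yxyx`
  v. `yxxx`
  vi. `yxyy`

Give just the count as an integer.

i → no match
ii → no match
iii → no match
iv → match
v → match
vi → match
Total matched: 3

3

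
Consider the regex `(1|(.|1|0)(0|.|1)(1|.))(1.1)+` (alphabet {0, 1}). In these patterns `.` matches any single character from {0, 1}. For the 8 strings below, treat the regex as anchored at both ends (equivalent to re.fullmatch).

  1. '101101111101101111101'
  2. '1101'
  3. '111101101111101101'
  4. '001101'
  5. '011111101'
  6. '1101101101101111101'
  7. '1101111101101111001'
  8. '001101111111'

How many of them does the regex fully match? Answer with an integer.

7

1 → match
2. '1101' → match
3 → match
4. '001101' → match
5. '011111101' → match
6 → match
7 → no match
8. '001101111111' → match
Total matched: 7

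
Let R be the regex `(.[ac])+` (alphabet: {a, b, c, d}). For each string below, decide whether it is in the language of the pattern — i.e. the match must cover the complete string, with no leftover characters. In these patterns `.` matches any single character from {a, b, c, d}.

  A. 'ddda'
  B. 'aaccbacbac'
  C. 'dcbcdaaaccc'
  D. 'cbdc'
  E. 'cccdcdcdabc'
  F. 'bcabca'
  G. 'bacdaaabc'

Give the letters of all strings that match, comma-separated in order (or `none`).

none

A → no match
B → no match
C → no match
D → no match
E → no match
F → no match
G → no match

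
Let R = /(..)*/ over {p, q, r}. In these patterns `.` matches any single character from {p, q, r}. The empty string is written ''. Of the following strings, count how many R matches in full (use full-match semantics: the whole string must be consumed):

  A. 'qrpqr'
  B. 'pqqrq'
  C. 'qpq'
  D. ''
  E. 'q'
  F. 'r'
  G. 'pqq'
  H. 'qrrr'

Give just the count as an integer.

A → no match
B → no match
C → no match
D → match
E → no match
F → no match
G → no match
H → match
Total matched: 2

2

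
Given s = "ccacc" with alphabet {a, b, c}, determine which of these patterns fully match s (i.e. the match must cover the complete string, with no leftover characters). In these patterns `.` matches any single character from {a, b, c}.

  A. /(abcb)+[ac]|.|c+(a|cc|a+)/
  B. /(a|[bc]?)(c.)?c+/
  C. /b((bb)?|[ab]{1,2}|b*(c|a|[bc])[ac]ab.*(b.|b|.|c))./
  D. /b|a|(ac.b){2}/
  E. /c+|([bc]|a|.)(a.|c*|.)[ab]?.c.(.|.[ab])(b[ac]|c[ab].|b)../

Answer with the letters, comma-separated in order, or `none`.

A → no match
B → match
C → no match — must start with "b"
D → no match
E → no match

B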